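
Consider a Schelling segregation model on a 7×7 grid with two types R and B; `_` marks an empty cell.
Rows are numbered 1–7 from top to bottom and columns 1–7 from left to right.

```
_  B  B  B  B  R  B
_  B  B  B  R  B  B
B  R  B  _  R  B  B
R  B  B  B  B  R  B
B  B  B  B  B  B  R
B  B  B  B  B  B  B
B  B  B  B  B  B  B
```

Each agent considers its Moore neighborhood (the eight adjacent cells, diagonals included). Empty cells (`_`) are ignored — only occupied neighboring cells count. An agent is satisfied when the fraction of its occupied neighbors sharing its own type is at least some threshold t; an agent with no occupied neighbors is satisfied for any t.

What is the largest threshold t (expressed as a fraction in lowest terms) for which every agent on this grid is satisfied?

1/7

Row 1: (1,2)B 3/3 · (1,3)B 5/5 · (1,4)B 4/5 · (1,5)B 3/5 · (1,6)R 1/5 · (1,7)B 2/3
Row 2: (2,2)B 5/6 · (2,3)B 6/7 · (2,4)B 5/7 · (2,5)R 2/7 · (2,6)B 5/8 · (2,7)B 4/5
Row 3: (3,1)B 2/4 · (3,2)R 1/7 · (3,3)B 6/7 · (3,5)R 2/7 · (3,6)B 5/8 · (3,7)B 4/5
Row 4: (4,1)R 1/5 · (4,2)B 6/8 · (4,3)B 6/7 · (4,4)B 6/7 · (4,5)B 5/7 · (4,6)R 2/8 · (4,7)B 3/5
Row 5: (5,1)B 4/5 · (5,2)B 7/8 · (5,3)B 8/8 · (5,4)B 8/8 · (5,5)B 7/8 · (5,6)B 6/8 · (5,7)R 1/5
Row 6: (6,1)B 5/5 · (6,2)B 8/8 · (6,3)B 8/8 · (6,4)B 8/8 · (6,5)B 8/8 · (6,6)B 7/8 · (6,7)B 4/5
Row 7: (7,1)B 3/3 · (7,2)B 5/5 · (7,3)B 5/5 · (7,4)B 5/5 · (7,5)B 5/5 · (7,6)B 5/5 · (7,7)B 3/3
The smallest same-type fraction is 1/7 at (3,2), which reduces to 1/7. Any threshold above that leaves this agent unsatisfied.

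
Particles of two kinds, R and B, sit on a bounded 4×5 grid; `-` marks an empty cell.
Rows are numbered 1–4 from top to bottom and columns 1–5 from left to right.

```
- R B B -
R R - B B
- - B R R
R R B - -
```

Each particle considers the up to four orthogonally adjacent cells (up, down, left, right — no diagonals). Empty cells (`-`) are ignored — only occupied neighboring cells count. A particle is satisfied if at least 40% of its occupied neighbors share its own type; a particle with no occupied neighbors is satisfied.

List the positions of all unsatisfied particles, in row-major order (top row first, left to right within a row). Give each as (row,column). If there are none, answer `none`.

(3,4)

(1,2)R 1/2 ok
(1,3)B 1/2 ok
(1,4)B 2/2 ok
(2,1)R 1/1 ok
(2,2)R 2/2 ok
(2,4)B 2/3 ok
(2,5)B 1/2 ok
(3,3)B 1/2 ok
(3,4)R 1/3 unhappy
(3,5)R 1/2 ok
(4,1)R 1/1 ok
(4,2)R 1/2 ok
(4,3)B 1/2 ok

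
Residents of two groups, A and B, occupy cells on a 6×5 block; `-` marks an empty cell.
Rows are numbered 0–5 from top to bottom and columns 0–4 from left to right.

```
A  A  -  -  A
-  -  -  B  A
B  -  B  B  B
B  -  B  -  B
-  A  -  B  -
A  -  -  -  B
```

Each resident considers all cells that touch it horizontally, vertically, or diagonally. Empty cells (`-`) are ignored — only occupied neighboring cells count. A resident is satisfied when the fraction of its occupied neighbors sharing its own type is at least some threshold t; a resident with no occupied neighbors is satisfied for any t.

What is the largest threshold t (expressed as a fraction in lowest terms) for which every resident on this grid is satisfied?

1/4

(0,0)A 1/1
(0,1)A 1/1
(0,4)A 1/2
(1,3)B 3/5
(1,4)A 1/4
(2,0)B 1/1
(2,2)B 3/3
(2,3)B 5/6
(2,4)B 3/4
(3,0)B 1/2
(3,2)B 3/4
(3,4)B 3/3
(4,1)A 1/3
(4,3)B 3/3
(5,0)A 1/1
(5,4)B 1/1
The smallest same-type fraction is 1/4 at (1,4), which reduces to 1/4. Any threshold above that leaves this resident unsatisfied.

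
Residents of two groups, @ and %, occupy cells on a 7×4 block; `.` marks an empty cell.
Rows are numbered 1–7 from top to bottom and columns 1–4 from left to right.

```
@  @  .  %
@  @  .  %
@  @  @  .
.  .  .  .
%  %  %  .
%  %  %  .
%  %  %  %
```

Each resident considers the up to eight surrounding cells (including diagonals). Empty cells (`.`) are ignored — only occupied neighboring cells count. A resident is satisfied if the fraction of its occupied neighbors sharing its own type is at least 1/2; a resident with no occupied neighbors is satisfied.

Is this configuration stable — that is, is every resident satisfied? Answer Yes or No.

Yes

Row 1: (1,1)@ 3/3 ✓ · (1,2)@ 3/3 ✓ · (1,4)% 1/1 ✓
Row 2: (2,1)@ 5/5 ✓ · (2,2)@ 6/6 ✓ · (2,4)% 1/2 ✓
Row 3: (3,1)@ 3/3 ✓ · (3,2)@ 4/4 ✓ · (3,3)@ 2/3 ✓
Row 5: (5,1)% 3/3 ✓ · (5,2)% 5/5 ✓ · (5,3)% 3/3 ✓
Row 6: (6,1)% 5/5 ✓ · (6,2)% 8/8 ✓ · (6,3)% 6/6 ✓
Row 7: (7,1)% 3/3 ✓ · (7,2)% 5/5 ✓ · (7,3)% 4/4 ✓ · (7,4)% 2/2 ✓
All meet the threshold, so the configuration is stable.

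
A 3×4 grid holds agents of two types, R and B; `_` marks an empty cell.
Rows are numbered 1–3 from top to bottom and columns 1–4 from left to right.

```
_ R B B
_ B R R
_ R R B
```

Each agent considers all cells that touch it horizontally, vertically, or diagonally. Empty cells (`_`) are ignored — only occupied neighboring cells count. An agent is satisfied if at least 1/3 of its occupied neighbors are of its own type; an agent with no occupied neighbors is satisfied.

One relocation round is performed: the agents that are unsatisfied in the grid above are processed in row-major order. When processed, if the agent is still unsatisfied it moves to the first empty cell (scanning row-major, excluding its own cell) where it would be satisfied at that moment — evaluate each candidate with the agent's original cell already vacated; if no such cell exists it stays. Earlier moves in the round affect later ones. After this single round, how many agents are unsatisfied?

Initially unsatisfied (in order): (2,2), (3,4).
  (2,2): no empty cell satisfies it; stays.
  (3,4) → (1,1).
Resulting grid:
B R B B
_ B R R
_ R R _
Unsatisfied now: (1,2).

1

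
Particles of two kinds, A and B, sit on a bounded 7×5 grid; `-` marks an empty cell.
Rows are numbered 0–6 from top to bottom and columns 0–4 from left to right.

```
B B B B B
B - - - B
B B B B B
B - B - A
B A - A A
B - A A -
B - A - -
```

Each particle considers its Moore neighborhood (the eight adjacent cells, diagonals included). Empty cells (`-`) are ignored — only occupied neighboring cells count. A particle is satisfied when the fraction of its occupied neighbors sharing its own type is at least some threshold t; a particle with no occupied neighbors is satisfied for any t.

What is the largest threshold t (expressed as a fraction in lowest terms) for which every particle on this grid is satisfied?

(0,0)B 2/2
(0,1)B 3/3
(0,2)B 2/2
(0,3)B 3/3
(0,4)B 2/2
(1,0)B 4/4
(1,4)B 4/4
(2,0)B 3/3
(2,1)B 5/5
(2,2)B 3/3
(2,3)B 4/5
(2,4)B 2/3
(3,0)B 3/4
(3,2)B 3/5
(3,4)A 2/4
(4,0)B 2/3
(4,1)A 1/5
(4,3)A 4/5
(4,4)A 3/3
(5,0)B 2/3
(5,2)A 4/4
(5,3)A 4/4
(6,0)B 1/1
(6,2)A 2/2
The smallest same-type fraction is 1/5 at (4,1), which reduces to 1/5. Any threshold above that leaves this particle unsatisfied.

1/5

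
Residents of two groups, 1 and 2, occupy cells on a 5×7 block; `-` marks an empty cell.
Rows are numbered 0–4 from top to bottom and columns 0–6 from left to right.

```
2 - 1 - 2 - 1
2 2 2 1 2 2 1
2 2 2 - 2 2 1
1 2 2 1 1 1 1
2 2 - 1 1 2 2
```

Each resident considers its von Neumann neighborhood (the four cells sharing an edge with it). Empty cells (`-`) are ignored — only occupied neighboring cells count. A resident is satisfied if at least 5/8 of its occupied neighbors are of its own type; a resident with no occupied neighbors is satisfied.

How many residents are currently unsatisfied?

(0,0)2 1/1 ok
(0,2)1 0/1 unhappy
(0,4)2 1/1 ok
(0,6)1 1/1 ok
(1,0)2 3/3 ok
(1,1)2 3/3 ok
(1,2)2 2/4 unhappy
(1,3)1 0/2 unhappy
(1,4)2 3/4 ok
(1,5)2 2/3 ok
(1,6)1 2/3 ok
(2,0)2 2/3 ok
(2,1)2 4/4 ok
(2,2)2 3/3 ok
(2,4)2 2/3 ok
(2,5)2 2/4 unhappy
(2,6)1 2/3 ok
(3,0)1 0/3 unhappy
(3,1)2 3/4 ok
(3,2)2 2/3 ok
(3,3)1 2/3 ok
(3,4)1 3/4 ok
(3,5)1 2/4 unhappy
(3,6)1 2/3 ok
(4,0)2 1/2 unhappy
(4,1)2 2/2 ok
(4,3)1 2/2 ok
(4,4)1 2/3 ok
(4,5)2 1/3 unhappy
(4,6)2 1/2 unhappy
Unsatisfied: (0,2), (1,2), (1,3), (2,5), (3,0), (3,5), (4,0), (4,5), (4,6) — 9 in total.

9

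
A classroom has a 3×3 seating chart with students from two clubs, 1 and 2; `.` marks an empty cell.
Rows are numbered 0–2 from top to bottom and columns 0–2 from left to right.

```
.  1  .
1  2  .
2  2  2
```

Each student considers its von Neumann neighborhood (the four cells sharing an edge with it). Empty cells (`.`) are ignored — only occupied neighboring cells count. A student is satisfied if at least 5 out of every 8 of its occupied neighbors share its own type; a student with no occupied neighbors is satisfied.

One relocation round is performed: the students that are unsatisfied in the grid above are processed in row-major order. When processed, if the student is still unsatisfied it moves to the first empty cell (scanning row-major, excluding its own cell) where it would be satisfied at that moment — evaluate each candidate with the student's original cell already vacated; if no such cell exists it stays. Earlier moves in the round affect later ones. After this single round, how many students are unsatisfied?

Initially unsatisfied (in order): (0,1), (1,0), (1,1), (2,0).
  (0,1) → (0,0).
  (1,0) → (0,2).
  (1,1): now satisfied by earlier moves; stays.
  (2,0): now satisfied by earlier moves; stays.
Resulting grid:
1 . 1
. 2 .
2 2 2
All satisfied now.

0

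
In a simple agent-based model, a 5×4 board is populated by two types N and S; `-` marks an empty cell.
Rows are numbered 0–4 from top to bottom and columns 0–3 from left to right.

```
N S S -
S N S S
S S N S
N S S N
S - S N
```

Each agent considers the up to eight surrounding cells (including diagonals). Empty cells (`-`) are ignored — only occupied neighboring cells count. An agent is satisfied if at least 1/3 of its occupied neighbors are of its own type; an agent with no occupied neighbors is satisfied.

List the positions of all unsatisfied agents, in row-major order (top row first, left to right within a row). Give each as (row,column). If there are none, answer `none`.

(0,0)N 1/3 ✓
(0,1)S 3/5 ✓
(0,2)S 3/4 ✓
(1,0)S 3/5 ✓
(1,1)N 2/8 ✗
(1,2)S 5/7 ✓
(1,3)S 3/4 ✓
(2,0)S 3/5 ✓
(2,1)S 5/8 ✓
(2,2)N 2/8 ✗
(2,3)S 3/5 ✓
(3,0)N 0/4 ✗
(3,1)S 5/7 ✓
(3,2)S 4/7 ✓
(3,3)N 2/5 ✓
(4,0)S 1/2 ✓
(4,2)S 2/4 ✓
(4,3)N 1/3 ✓

(1,1), (2,2), (3,0)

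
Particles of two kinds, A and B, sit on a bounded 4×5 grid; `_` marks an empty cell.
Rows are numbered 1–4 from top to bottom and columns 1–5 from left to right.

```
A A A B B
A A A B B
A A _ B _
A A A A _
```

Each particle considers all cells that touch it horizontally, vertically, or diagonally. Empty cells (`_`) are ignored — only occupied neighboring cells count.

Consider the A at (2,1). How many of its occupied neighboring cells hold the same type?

Occupied neighbors of (2,1): (1,1)=A, (1,2)=A, (2,2)=A, (3,1)=A, (3,2)=A.
Same type (A): 5 of 5.

5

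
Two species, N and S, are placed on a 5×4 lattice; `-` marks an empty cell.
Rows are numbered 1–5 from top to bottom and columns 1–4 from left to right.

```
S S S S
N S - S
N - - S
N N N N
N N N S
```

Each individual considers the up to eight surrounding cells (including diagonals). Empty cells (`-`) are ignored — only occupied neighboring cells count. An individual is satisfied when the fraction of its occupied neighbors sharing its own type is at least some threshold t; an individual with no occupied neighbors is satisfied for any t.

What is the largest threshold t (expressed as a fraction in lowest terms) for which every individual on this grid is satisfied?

(1,1)S 2/3
(1,2)S 3/4
(1,3)S 4/4
(1,4)S 2/2
(2,1)N 1/4
(2,2)S 3/5
(2,4)S 3/3
(3,1)N 3/4
(3,4)S 1/3
(4,1)N 4/4
(4,2)N 6/6
(4,3)N 4/6
(4,4)N 2/4
(5,1)N 3/3
(5,2)N 5/5
(5,3)N 4/5
(5,4)S 0/3
The smallest same-type fraction is 0/3 at (5,4), which reduces to 0/1. Any threshold above that leaves this individual unsatisfied.

0/1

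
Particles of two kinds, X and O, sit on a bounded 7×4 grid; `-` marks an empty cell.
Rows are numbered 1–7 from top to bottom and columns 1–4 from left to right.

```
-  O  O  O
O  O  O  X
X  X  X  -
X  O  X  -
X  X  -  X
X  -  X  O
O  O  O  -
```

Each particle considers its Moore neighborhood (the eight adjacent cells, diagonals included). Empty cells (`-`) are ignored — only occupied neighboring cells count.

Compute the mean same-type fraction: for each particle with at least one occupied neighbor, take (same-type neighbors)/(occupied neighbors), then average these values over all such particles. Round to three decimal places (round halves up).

(1,2)O 4/4
(1,3)O 4/5
(1,4)O 2/3
(2,1)O 2/4
(2,2)O 4/7
(2,3)O 4/7
(2,4)X 1/4
(3,1)X 2/5
(3,2)X 4/8
(3,3)X 3/6
(4,1)X 4/5
(4,2)O 0/7
(4,3)X 4/5
(5,1)X 3/4
(5,2)X 5/6
(5,4)X 2/3
(6,1)X 2/4
(6,3)X 2/5
(6,4)O 1/3
(7,1)O 1/2
(7,2)O 2/4
(7,3)O 2/3
Sum over 22 particles: 4/4 + 4/5 + 2/3 + 2/4 + 4/7 + 4/7 + 1/4 + 2/5 + 4/8 + 3/6 + 4/5 + 0/7 + 4/5 + 3/4 + 5/6 + 2/3 + 2/4 + 2/5 + 1/3 + 1/2 + 2/4 + 2/3 = 2627/210; mean = 2627/210 ÷ 22 = 2627/4620 = 0.568614… → 0.569.

0.569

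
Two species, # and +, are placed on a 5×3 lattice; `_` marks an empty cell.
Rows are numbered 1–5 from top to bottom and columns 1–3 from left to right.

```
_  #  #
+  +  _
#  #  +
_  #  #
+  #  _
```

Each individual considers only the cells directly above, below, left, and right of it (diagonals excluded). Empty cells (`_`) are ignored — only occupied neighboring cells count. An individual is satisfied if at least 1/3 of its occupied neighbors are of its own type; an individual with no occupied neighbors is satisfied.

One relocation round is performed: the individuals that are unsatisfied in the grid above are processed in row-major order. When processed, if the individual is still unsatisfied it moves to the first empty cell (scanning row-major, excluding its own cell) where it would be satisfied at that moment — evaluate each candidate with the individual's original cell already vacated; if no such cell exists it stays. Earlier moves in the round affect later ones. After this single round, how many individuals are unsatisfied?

Initially unsatisfied (in order): (3,3), (5,1).
  (3,3) → (1,1).
  (5,1) → (2,3).
Resulting grid:
+ # #
+ + +
# # _
_ # #
_ # _
All satisfied now.

0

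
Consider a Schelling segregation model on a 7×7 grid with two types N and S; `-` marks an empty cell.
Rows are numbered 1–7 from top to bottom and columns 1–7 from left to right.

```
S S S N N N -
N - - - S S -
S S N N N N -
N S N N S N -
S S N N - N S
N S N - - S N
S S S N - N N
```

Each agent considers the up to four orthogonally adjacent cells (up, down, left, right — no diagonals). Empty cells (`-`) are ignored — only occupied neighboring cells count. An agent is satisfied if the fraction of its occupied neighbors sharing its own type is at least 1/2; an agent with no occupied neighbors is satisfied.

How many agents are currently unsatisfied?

15

Row 1: (1,1)S 1/2 ok · (1,2)S 2/2 ok · (1,3)S 1/2 ok · (1,4)N 1/2 ok · (1,5)N 2/3 ok · (1,6)N 1/2 ok
Row 2: (2,1)N 0/2 unhappy · (2,5)S 1/3 unhappy · (2,6)S 1/3 unhappy
Row 3: (3,1)S 1/3 unhappy · (3,2)S 2/3 ok · (3,3)N 2/3 ok · (3,4)N 3/3 ok · (3,5)N 2/4 ok · (3,6)N 2/3 ok
Row 4: (4,1)N 0/3 unhappy · (4,2)S 2/4 ok · (4,3)N 3/4 ok · (4,4)N 3/4 ok · (4,5)S 0/3 unhappy · (4,6)N 2/3 ok
Row 5: (5,1)S 1/3 unhappy · (5,2)S 3/4 ok · (5,3)N 3/4 ok · (5,4)N 2/2 ok · (5,6)N 1/3 unhappy · (5,7)S 0/2 unhappy
Row 6: (6,1)N 0/3 unhappy · (6,2)S 2/4 ok · (6,3)N 1/3 unhappy · (6,6)S 0/3 unhappy · (6,7)N 1/3 unhappy
Row 7: (7,1)S 1/2 ok · (7,2)S 3/3 ok · (7,3)S 1/3 unhappy · (7,4)N 0/1 unhappy · (7,6)N 1/2 ok · (7,7)N 2/2 ok
Unsatisfied: (2,1), (2,5), (2,6), (3,1), (4,1), (4,5), (5,1), (5,6), (5,7), (6,1), (6,3), (6,6), (6,7), (7,3), (7,4) — 15 in total.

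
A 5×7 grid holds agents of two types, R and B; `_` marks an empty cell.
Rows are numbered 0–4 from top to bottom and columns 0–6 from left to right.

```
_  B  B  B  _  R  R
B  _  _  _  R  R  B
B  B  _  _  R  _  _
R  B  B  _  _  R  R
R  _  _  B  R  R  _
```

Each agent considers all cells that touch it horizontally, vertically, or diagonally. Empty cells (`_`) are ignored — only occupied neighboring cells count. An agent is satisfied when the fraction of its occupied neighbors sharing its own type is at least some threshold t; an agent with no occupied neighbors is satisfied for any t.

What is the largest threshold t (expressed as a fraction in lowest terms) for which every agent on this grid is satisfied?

0/1

Row 0: (0,1)B 2/2 · (0,2)B 2/2 · (0,3)B 1/2 · (0,5)R 3/4 · (0,6)R 2/3
Row 1: (1,0)B 3/3 · (1,4)R 3/4 · (1,5)R 4/5 · (1,6)B 0/3
Row 2: (2,0)B 3/4 · (2,1)B 4/5 · (2,4)R 3/3
Row 3: (3,0)R 1/4 · (3,1)B 3/5 · (3,2)B 3/3 · (3,5)R 4/4 · (3,6)R 2/2
Row 4: (4,0)R 1/2 · (4,3)B 1/2 · (4,4)R 2/3 · (4,5)R 3/3
The smallest same-type fraction is 0/3 at (1,6), which reduces to 0/1. Any threshold above that leaves this agent unsatisfied.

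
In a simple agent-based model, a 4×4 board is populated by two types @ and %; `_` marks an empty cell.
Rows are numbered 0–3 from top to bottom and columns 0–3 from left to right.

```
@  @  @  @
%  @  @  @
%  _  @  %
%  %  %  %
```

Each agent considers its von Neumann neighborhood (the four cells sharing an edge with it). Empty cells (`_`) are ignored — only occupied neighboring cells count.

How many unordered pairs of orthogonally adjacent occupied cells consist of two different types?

Scan each occupied cell's neighbors to the right and below so each pair is counted once.
Row 0: @(0,0)–@(0,1)= @(0,0)–%(1,0)≠ @(0,1)–@(0,2)= @(0,1)–@(1,1)= @(0,2)–@(0,3)= @(0,2)–@(1,2)= @(0,3)–@(1,3)=  → 1/7 unlike.
Row 1: %(1,0)–@(1,1)≠ %(1,0)–%(2,0)= @(1,1)–@(1,2)= @(1,2)–@(1,3)= @(1,2)–@(2,2)= @(1,3)–%(2,3)≠  → 2/6 unlike.
Row 2: %(2,0)–%(3,0)= @(2,2)–%(2,3)≠ @(2,2)–%(3,2)≠ %(2,3)–%(3,3)=  → 2/4 unlike.
Row 3: %(3,0)–%(3,1)= %(3,1)–%(3,2)= %(3,2)–%(3,3)=  → 0/3 unlike.
Total adjacent occupied pairs: 20; unlike-type pairs: 5.

5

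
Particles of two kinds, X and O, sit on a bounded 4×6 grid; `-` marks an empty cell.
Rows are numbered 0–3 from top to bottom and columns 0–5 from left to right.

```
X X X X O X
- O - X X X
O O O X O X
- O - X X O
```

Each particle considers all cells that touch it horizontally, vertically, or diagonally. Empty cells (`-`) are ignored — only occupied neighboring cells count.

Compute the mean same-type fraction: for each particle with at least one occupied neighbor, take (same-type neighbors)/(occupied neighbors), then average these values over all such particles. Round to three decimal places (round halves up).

Row 0: (0,0)X 1/2 · (0,1)X 2/3 · (0,2)X 3/4 · (0,3)X 3/4 · (0,4)O 0/5 · (0,5)X 2/3
Row 1: (1,1)O 3/6 · (1,3)X 4/7 · (1,4)X 6/8 · (1,5)X 3/5
Row 2: (2,0)O 3/3 · (2,1)O 4/4 · (2,2)O 3/6 · (2,3)X 4/6 · (2,4)O 1/8 · (2,5)X 3/5
Row 3: (3,1)O 3/3 · (3,3)X 2/4 · (3,4)X 3/5 · (3,5)O 1/3
Sum over 20 particles: 1/2 + 2/3 + 3/4 + 3/4 + 0/5 + 2/3 + 3/6 + 4/7 + 6/8 + 3/5 + 3/3 + 4/4 + 3/6 + 4/6 + 1/8 + 3/5 + 3/3 + 2/4 + 3/5 + 1/3 = 10147/840; mean = 10147/840 ÷ 20 = 10147/16800 = 0.603988… → 0.604.

0.604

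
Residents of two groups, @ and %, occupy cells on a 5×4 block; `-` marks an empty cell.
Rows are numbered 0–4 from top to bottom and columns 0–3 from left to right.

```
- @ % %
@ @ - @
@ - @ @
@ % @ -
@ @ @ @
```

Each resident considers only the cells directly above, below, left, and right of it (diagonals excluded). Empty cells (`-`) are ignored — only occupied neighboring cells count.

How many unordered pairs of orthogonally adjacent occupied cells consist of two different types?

Scan each occupied cell's neighbors to the right and below so each pair is counted once.
From row 0: 2 unlike of 4 pairs (running 2/4).
From row 1: 0 unlike of 3 pairs (running 2/7).
From row 2: 0 unlike of 3 pairs (running 2/10).
From row 3: 3 unlike of 5 pairs (running 5/15).
From row 4: 0 unlike of 3 pairs (running 5/18).
Total adjacent occupied pairs: 18; unlike-type pairs: 5.

5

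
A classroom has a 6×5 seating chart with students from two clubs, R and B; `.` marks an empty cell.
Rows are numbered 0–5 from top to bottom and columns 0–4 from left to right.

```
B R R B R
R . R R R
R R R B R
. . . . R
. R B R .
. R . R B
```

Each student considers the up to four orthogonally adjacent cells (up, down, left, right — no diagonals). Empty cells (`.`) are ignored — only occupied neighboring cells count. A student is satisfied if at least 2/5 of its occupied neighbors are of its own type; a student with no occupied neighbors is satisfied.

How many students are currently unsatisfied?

Row 0: (0,0)B 0/2 ✗ · (0,1)R 1/2 ✓ · (0,2)R 2/3 ✓ · (0,3)B 0/3 ✗ · (0,4)R 1/2 ✓
Row 1: (1,0)R 1/2 ✓ · (1,2)R 3/3 ✓ · (1,3)R 2/4 ✓ · (1,4)R 3/3 ✓
Row 2: (2,0)R 2/2 ✓ · (2,1)R 2/2 ✓ · (2,2)R 2/3 ✓ · (2,3)B 0/3 ✗ · (2,4)R 2/3 ✓
Row 3: (3,4)R 1/1 ✓
Row 4: (4,1)R 1/2 ✓ · (4,2)B 0/2 ✗ · (4,3)R 1/2 ✓
Row 5: (5,1)R 1/1 ✓ · (5,3)R 1/2 ✓ · (5,4)B 0/1 ✗
Unsatisfied: (0,0), (0,3), (2,3), (4,2), (5,4) — 5 in total.

5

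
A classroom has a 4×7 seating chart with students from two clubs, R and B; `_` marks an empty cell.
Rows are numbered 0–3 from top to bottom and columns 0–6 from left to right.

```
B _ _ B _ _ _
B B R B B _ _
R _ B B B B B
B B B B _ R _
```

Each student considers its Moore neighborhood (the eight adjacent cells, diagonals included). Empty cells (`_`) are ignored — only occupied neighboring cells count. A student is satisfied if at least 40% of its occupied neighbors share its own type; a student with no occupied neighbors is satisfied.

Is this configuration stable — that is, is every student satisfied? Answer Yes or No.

(0,0)B 2/2 ✓
(0,3)B 2/3 ✓
(1,0)B 2/3 ✓
(1,1)B 3/5 ✓
(1,2)R 0/5 ✗
(1,3)B 5/6 ✓
(1,4)B 5/5 ✓
(2,0)R 0/4 ✗
(2,2)B 6/7 ✓
(2,3)B 6/7 ✓
(2,4)B 5/6 ✓
(2,5)B 3/4 ✓
(2,6)B 1/2 ✓
(3,0)B 1/2 ✓
(3,1)B 3/4 ✓
(3,2)B 4/4 ✓
(3,3)B 4/4 ✓
(3,5)R 0/3 ✗
For instance (1,2) has only 0/5 same-type neighbors, below 2/5.

No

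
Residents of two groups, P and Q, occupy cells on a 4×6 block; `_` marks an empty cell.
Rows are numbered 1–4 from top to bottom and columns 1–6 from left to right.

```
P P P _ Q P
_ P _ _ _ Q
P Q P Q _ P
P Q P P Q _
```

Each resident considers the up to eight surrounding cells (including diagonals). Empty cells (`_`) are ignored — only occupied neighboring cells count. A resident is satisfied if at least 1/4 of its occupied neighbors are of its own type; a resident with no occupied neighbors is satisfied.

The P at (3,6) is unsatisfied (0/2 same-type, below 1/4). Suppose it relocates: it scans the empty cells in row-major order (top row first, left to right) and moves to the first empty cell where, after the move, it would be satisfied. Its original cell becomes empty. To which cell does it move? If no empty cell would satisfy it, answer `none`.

(1,4)

Vacating (3,6). Empty cells in order:
  (1,4): 1/2 same-type → satisfied — stop here.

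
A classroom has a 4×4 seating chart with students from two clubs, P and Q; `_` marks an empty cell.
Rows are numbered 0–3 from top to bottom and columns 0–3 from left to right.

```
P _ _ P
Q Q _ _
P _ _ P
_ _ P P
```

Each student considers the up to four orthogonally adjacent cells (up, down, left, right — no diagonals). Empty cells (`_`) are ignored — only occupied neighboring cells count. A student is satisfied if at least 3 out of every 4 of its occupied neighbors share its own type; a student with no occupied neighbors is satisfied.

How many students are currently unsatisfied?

Row 0: (0,0)P 0/1 not · (0,3)P 0/0 satisfied
Row 1: (1,0)Q 1/3 not · (1,1)Q 1/1 satisfied
Row 2: (2,0)P 0/1 not · (2,3)P 1/1 satisfied
Row 3: (3,2)P 1/1 satisfied · (3,3)P 2/2 satisfied
Unsatisfied: (0,0), (1,0), (2,0) — 3 in total.

3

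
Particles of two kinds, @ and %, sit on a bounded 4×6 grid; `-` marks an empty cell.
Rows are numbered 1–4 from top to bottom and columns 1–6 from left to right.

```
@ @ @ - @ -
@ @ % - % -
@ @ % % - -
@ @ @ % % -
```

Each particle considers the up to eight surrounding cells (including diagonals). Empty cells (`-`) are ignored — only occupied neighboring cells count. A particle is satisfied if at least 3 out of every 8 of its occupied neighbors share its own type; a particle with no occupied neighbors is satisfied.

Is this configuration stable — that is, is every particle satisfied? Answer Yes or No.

No

(1,1)@ 3/3 satisfied
(1,2)@ 4/5 satisfied
(1,3)@ 2/3 satisfied
(1,5)@ 0/1 not
(2,1)@ 5/5 satisfied
(2,2)@ 6/8 satisfied
(2,3)% 2/6 not
(2,5)% 1/2 satisfied
(3,1)@ 5/5 satisfied
(3,2)@ 6/8 satisfied
(3,3)% 3/7 satisfied
(3,4)% 5/6 satisfied
(4,1)@ 3/3 satisfied
(4,2)@ 4/5 satisfied
(4,3)@ 2/5 satisfied
(4,4)% 3/4 satisfied
(4,5)% 2/2 satisfied
For instance (1,5) has only 0/1 same-type neighbors, below 3/8.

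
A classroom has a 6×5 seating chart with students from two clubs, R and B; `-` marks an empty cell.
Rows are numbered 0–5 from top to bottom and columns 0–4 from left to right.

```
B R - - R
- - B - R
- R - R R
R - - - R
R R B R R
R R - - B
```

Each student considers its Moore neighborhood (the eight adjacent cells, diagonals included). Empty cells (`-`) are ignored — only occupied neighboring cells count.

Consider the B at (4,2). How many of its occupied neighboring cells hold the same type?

0

Occupied neighbors of (4,2): (4,1)=R, (4,3)=R, (5,1)=R.
Same type (B): 0 of 3.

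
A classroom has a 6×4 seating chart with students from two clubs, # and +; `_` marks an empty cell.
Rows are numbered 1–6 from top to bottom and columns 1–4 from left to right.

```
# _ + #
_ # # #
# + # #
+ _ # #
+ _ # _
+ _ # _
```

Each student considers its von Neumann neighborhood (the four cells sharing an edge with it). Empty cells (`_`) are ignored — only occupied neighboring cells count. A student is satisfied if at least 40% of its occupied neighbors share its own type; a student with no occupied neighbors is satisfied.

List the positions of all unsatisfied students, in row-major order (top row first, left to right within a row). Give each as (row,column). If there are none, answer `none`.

Row 1: (1,1)# 0/0 ✓ · (1,3)+ 0/2 ✗ · (1,4)# 1/2 ✓
Row 2: (2,2)# 1/2 ✓ · (2,3)# 3/4 ✓ · (2,4)# 3/3 ✓
Row 3: (3,1)# 0/2 ✗ · (3,2)+ 0/3 ✗ · (3,3)# 3/4 ✓ · (3,4)# 3/3 ✓
Row 4: (4,1)+ 1/2 ✓ · (4,3)# 3/3 ✓ · (4,4)# 2/2 ✓
Row 5: (5,1)+ 2/2 ✓ · (5,3)# 2/2 ✓
Row 6: (6,1)+ 1/1 ✓ · (6,3)# 1/1 ✓

(1,3), (3,1), (3,2)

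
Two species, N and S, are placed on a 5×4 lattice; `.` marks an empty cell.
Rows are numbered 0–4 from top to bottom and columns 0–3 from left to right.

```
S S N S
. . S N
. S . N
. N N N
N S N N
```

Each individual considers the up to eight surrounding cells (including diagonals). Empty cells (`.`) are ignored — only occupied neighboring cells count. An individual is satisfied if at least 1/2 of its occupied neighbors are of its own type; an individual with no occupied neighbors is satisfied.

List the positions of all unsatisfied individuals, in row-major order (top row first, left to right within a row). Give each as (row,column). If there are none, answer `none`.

Row 0: (0,0)S 1/1 satisfied · (0,1)S 2/3 satisfied · (0,2)N 1/4 not · (0,3)S 1/3 not
Row 1: (1,2)S 3/6 satisfied · (1,3)N 2/4 satisfied
Row 2: (2,1)S 1/3 not · (2,3)N 3/4 satisfied
Row 3: (3,1)N 3/5 satisfied · (3,2)N 5/7 satisfied · (3,3)N 4/4 satisfied
Row 4: (4,0)N 1/2 satisfied · (4,1)S 0/4 not · (4,2)N 4/5 satisfied · (4,3)N 3/3 satisfied

(0,2), (0,3), (2,1), (4,1)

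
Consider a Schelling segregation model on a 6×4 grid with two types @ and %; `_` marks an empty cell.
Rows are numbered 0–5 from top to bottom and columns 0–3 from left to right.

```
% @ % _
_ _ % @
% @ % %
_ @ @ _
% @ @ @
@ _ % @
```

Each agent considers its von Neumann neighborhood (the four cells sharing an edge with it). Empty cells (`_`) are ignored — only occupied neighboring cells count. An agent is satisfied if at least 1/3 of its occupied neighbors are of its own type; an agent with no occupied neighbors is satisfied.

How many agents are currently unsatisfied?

(0,0)% 0/1 not
(0,1)@ 0/2 not
(0,2)% 1/2 satisfied
(1,2)% 2/3 satisfied
(1,3)@ 0/2 not
(2,0)% 0/1 not
(2,1)@ 1/3 satisfied
(2,2)% 2/4 satisfied
(2,3)% 1/2 satisfied
(3,1)@ 3/3 satisfied
(3,2)@ 2/3 satisfied
(4,0)% 0/2 not
(4,1)@ 2/3 satisfied
(4,2)@ 3/4 satisfied
(4,3)@ 2/2 satisfied
(5,0)@ 0/1 not
(5,2)% 0/2 not
(5,3)@ 1/2 satisfied
Unsatisfied: (0,0), (0,1), (1,3), (2,0), (4,0), (5,0), (5,2) — 7 in total.

7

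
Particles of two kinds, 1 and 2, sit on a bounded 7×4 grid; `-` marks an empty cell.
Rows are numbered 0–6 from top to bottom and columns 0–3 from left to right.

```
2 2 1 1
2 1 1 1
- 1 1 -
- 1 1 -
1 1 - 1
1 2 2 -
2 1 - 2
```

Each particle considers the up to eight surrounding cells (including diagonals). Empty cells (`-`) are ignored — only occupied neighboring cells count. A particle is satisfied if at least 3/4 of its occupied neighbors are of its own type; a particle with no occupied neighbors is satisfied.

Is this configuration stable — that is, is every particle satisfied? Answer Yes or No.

(0,0)2 2/3 ✗
(0,1)2 2/5 ✗
(0,2)1 4/5 ✓
(0,3)1 3/3 ✓
(1,0)2 2/4 ✗
(1,1)1 4/7 ✗
(1,2)1 6/7 ✓
(1,3)1 4/4 ✓
(2,1)1 5/6 ✓
(2,2)1 6/6 ✓
(3,1)1 5/5 ✓
(3,2)1 5/5 ✓
(4,0)1 3/4 ✓
(4,1)1 4/6 ✗
(4,3)1 1/2 ✗
(5,0)1 3/5 ✗
(5,1)2 2/6 ✗
(5,2)2 2/5 ✗
(6,0)2 1/3 ✗
(6,1)1 1/4 ✗
(6,3)2 1/1 ✓
For instance (0,0) has only 2/3 same-type neighbors, below 3/4.

No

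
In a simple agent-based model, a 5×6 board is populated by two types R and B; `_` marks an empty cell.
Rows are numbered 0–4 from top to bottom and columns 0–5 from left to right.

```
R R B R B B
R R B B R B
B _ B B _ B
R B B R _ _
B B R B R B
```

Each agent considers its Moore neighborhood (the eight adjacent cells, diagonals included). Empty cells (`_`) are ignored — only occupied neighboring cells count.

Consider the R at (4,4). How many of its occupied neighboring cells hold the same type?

Occupied neighbors of (4,4): (3,3)=R, (4,3)=B, (4,5)=B.
Same type (R): 1 of 3.

1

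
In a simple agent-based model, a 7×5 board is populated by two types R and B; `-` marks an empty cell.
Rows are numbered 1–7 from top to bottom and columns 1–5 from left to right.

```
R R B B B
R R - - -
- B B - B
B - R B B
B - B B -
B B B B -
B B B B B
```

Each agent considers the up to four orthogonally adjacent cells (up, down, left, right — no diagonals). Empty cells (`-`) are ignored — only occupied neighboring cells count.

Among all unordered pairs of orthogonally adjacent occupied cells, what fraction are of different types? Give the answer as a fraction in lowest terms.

Scan each occupied cell's neighbors to the right and below so each pair is counted once.
Row 1: R(1,1)–R(1,2)= R(1,1)–R(2,1)= R(1,2)–B(1,3)≠ R(1,2)–R(2,2)= B(1,3)–B(1,4)= B(1,4)–B(1,5)=  → 1/6 unlike.
Row 2: R(2,1)–R(2,2)= R(2,2)–B(3,2)≠  → 1/2 unlike.
Row 3: B(3,2)–B(3,3)= B(3,3)–R(4,3)≠ B(3,5)–B(4,5)=  → 1/3 unlike.
Row 4: B(4,1)–B(5,1)= R(4,3)–B(4,4)≠ R(4,3)–B(5,3)≠ B(4,4)–B(4,5)= B(4,4)–B(5,4)=  → 2/5 unlike.
Row 5: B(5,1)–B(6,1)= B(5,3)–B(5,4)= B(5,3)–B(6,3)= B(5,4)–B(6,4)=  → 0/4 unlike.
Row 6: B(6,1)–B(6,2)= B(6,1)–B(7,1)= B(6,2)–B(6,3)= B(6,2)–B(7,2)= B(6,3)–B(6,4)= B(6,3)–B(7,3)= B(6,4)–B(7,4)=  → 0/7 unlike.
Row 7: B(7,1)–B(7,2)= B(7,2)–B(7,3)= B(7,3)–B(7,4)= B(7,4)–B(7,5)=  → 0/4 unlike.
Total adjacent occupied pairs: 31; unlike-type pairs: 5.
5/31 is already in lowest terms.

5/31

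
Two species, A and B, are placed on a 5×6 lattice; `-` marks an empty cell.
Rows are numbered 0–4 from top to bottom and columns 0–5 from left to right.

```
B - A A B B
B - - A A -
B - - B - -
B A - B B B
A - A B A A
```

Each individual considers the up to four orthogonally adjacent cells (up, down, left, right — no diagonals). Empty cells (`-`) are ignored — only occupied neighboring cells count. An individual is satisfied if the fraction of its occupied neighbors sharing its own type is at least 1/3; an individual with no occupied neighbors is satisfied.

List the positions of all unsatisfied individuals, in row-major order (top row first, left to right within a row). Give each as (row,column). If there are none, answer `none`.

(3,1), (4,0), (4,2)

Row 0: (0,0)B 1/1 ✓ · (0,2)A 1/1 ✓ · (0,3)A 2/3 ✓ · (0,4)B 1/3 ✓ · (0,5)B 1/1 ✓
Row 1: (1,0)B 2/2 ✓ · (1,3)A 2/3 ✓ · (1,4)A 1/2 ✓
Row 2: (2,0)B 2/2 ✓ · (2,3)B 1/2 ✓
Row 3: (3,0)B 1/3 ✓ · (3,1)A 0/1 ✗ · (3,3)B 3/3 ✓ · (3,4)B 2/3 ✓ · (3,5)B 1/2 ✓
Row 4: (4,0)A 0/1 ✗ · (4,2)A 0/1 ✗ · (4,3)B 1/3 ✓ · (4,4)A 1/3 ✓ · (4,5)A 1/2 ✓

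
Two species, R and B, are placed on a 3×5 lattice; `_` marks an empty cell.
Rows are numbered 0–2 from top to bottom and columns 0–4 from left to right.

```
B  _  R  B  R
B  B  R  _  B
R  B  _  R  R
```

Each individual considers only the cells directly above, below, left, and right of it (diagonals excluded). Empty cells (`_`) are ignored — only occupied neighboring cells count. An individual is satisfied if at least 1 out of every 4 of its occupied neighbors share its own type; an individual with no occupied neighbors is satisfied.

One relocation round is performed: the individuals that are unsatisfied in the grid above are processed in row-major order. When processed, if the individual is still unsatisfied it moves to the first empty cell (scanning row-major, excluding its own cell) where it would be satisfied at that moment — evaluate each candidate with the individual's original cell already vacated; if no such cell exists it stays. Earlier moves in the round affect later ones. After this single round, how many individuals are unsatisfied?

0

Initially unsatisfied (in order): (0,3), (0,4), (1,4), (2,0).
  (0,3) → (0,1).
  (0,4) → (0,3).
  (1,4) → (2,2).
  (2,0) → (0,4).
Resulting grid:
B B R R R
B B R _ _
_ B B R R
All satisfied now.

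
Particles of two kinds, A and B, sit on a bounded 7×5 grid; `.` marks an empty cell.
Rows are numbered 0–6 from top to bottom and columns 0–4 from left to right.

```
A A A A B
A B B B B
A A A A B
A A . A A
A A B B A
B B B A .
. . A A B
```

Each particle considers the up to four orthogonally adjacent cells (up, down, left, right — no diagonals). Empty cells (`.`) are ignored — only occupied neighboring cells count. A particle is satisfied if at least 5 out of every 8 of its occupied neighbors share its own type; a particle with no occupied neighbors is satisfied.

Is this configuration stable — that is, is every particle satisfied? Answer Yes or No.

Row 0: (0,0)A 2/2 ✓ · (0,1)A 2/3 ✓ · (0,2)A 2/3 ✓ · (0,3)A 1/3 ✗ · (0,4)B 1/2 ✗
Row 1: (1,0)A 2/3 ✓ · (1,1)B 1/4 ✗ · (1,2)B 2/4 ✗ · (1,3)B 2/4 ✗ · (1,4)B 3/3 ✓
Row 2: (2,0)A 3/3 ✓ · (2,1)A 3/4 ✓ · (2,2)A 2/3 ✓ · (2,3)A 2/4 ✗ · (2,4)B 1/3 ✗
Row 3: (3,0)A 3/3 ✓ · (3,1)A 3/3 ✓ · (3,3)A 2/3 ✓ · (3,4)A 2/3 ✓
Row 4: (4,0)A 2/3 ✓ · (4,1)A 2/4 ✗ · (4,2)B 2/3 ✓ · (4,3)B 1/4 ✗ · (4,4)A 1/2 ✗
Row 5: (5,0)B 1/2 ✗ · (5,1)B 2/3 ✓ · (5,2)B 2/4 ✗ · (5,3)A 1/3 ✗
Row 6: (6,2)A 1/2 ✗ · (6,3)A 2/3 ✓ · (6,4)B 0/1 ✗
For instance (0,3) has only 1/3 same-type neighbors, below 5/8.

No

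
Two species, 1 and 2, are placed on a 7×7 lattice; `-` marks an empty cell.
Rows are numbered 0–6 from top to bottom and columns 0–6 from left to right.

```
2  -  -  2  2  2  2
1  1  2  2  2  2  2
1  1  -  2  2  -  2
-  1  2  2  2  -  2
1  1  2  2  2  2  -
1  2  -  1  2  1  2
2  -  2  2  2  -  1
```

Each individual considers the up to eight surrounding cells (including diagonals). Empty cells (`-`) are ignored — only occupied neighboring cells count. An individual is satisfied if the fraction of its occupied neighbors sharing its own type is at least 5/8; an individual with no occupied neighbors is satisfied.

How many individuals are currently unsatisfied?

14

(0,0)2 0/2 not
(0,3)2 4/4 satisfied
(0,4)2 5/5 satisfied
(0,5)2 5/5 satisfied
(0,6)2 3/3 satisfied
(1,0)1 3/4 satisfied
(1,1)1 3/5 not
(1,2)2 3/5 not
(1,3)2 6/6 satisfied
(1,4)2 7/7 satisfied
(1,5)2 7/7 satisfied
(1,6)2 4/4 satisfied
(2,0)1 4/4 satisfied
(2,1)1 4/6 satisfied
(2,3)2 7/7 satisfied
(2,4)2 6/6 satisfied
(2,6)2 3/3 satisfied
(3,1)1 4/6 satisfied
(3,2)2 4/7 not
(3,3)2 7/7 satisfied
(3,4)2 6/6 satisfied
(3,6)2 2/2 satisfied
(4,0)1 3/4 satisfied
(4,1)1 3/6 not
(4,2)2 4/7 not
(4,3)2 6/7 satisfied
(4,4)2 5/7 satisfied
(4,5)2 5/6 satisfied
(5,0)1 2/4 not
(5,1)2 3/6 not
(5,3)1 0/7 not
(5,4)2 5/7 satisfied
(5,5)1 1/6 not
(5,6)2 1/3 not
(6,0)2 1/2 not
(6,2)2 2/3 satisfied
(6,3)2 3/4 satisfied
(6,4)2 2/4 not
(6,6)1 1/2 not
Unsatisfied: (0,0), (1,1), (1,2), (3,2), (4,1), (4,2), (5,0), (5,1), (5,3), (5,5), (5,6), (6,0), (6,4), (6,6) — 14 in total.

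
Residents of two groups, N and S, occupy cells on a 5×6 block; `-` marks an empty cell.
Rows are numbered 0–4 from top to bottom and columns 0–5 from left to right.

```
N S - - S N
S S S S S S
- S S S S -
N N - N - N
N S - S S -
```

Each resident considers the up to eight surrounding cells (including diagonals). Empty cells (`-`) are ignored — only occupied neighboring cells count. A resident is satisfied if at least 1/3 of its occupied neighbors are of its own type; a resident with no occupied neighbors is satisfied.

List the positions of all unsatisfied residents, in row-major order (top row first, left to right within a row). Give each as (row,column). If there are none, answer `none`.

Row 0: (0,0)N 0/3 not · (0,1)S 3/4 satisfied · (0,4)S 3/4 satisfied · (0,5)N 0/3 not
Row 1: (1,0)S 3/4 satisfied · (1,1)S 5/6 satisfied · (1,2)S 6/6 satisfied · (1,3)S 6/6 satisfied · (1,4)S 5/6 satisfied · (1,5)S 3/4 satisfied
Row 2: (2,1)S 4/6 satisfied · (2,2)S 5/7 satisfied · (2,3)S 5/6 satisfied · (2,4)S 4/6 satisfied
Row 3: (3,0)N 2/4 satisfied · (3,1)N 2/5 satisfied · (3,3)N 0/5 not · (3,5)N 0/2 not
Row 4: (4,0)N 2/3 satisfied · (4,1)S 0/3 not · (4,3)S 1/2 satisfied · (4,4)S 1/3 satisfied

(0,0), (0,5), (3,3), (3,5), (4,1)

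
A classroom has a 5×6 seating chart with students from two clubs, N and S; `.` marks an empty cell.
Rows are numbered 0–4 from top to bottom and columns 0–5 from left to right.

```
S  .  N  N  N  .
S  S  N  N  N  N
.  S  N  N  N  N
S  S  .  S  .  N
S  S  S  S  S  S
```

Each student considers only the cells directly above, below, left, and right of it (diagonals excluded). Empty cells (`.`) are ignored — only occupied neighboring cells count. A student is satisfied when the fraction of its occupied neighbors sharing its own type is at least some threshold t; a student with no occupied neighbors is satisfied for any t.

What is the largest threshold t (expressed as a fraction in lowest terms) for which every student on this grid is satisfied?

Row 0: (0,0)S 1/1 · (0,2)N 2/2 · (0,3)N 3/3 · (0,4)N 2/2
Row 1: (1,0)S 2/2 · (1,1)S 2/3 · (1,2)N 3/4 · (1,3)N 4/4 · (1,4)N 4/4 · (1,5)N 2/2
Row 2: (2,1)S 2/3 · (2,2)N 2/3 · (2,3)N 3/4 · (2,4)N 3/3 · (2,5)N 3/3
Row 3: (3,0)S 2/2 · (3,1)S 3/3 · (3,3)S 1/2 · (3,5)N 1/2
Row 4: (4,0)S 2/2 · (4,1)S 3/3 · (4,2)S 2/2 · (4,3)S 3/3 · (4,4)S 2/2 · (4,5)S 1/2
The smallest same-type fraction is 1/2 at (3,3), which reduces to 1/2. Any threshold above that leaves this student unsatisfied.

1/2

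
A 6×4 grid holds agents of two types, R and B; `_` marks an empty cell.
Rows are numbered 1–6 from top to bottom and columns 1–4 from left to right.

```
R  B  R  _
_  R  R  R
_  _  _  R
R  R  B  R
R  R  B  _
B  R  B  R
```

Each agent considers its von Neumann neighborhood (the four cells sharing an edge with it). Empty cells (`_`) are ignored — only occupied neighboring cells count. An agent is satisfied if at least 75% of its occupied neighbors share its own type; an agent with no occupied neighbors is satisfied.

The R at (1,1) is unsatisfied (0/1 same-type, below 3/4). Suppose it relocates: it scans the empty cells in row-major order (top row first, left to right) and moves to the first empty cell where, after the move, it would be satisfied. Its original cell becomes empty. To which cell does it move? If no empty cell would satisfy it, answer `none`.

(1,4)

Vacating (1,1). Empty cells in order:
  (1,4): 2/2 same-type → satisfied — stop here.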